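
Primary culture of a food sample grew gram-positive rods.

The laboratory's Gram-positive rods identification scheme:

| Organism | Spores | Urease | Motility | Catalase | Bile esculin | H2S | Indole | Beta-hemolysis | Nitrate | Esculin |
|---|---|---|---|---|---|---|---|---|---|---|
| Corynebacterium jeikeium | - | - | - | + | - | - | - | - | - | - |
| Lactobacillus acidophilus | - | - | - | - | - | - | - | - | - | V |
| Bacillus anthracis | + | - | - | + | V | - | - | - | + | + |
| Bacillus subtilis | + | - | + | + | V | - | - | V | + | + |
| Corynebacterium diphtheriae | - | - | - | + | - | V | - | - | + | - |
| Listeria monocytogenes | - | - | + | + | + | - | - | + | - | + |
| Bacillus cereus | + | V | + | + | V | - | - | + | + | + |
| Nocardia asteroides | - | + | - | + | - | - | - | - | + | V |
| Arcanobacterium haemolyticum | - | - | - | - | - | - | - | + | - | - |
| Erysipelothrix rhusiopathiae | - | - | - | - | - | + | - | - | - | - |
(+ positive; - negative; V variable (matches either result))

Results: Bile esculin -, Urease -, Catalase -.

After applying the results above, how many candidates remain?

Bile esculin -: excludes Listeria monocytogenes — 9 left.
Urease -: excludes Nocardia asteroides — 8 left.
Catalase -: excludes 5 organisms — 3 left.
Still consistent: Arcanobacterium haemolyticum, Erysipelothrix rhusiopathiae, Lactobacillus acidophilus.

3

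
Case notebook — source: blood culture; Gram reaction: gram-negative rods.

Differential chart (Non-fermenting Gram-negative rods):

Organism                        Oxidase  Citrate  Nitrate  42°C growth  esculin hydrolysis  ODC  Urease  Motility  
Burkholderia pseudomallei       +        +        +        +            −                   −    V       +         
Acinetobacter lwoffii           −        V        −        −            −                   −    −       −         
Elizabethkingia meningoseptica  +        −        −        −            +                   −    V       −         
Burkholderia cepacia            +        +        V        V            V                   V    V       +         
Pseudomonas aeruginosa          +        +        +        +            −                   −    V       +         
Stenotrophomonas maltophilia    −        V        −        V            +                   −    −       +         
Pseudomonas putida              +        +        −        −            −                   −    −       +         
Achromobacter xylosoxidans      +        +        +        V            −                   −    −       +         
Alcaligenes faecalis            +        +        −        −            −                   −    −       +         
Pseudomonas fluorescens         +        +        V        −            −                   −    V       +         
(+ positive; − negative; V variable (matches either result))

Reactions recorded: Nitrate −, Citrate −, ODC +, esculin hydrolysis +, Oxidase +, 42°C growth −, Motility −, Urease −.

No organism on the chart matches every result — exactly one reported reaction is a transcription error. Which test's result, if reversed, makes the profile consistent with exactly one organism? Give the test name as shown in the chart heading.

As reported, no row in the chart matches all 8 reactions.
Reversing Urease → still no organism matches.
Reversing Nitrate → still no organism matches.
Reversing esculin hydrolysis → still no organism matches.
Reversing Motility → still no organism matches.
Reversing Citrate → still no organism matches.
Reversing ODC (to −) → unique match: Elizabethkingia meningoseptica.
Reversing 42°C growth → still no organism matches.
Reversing Oxidase → still no organism matches.

ODC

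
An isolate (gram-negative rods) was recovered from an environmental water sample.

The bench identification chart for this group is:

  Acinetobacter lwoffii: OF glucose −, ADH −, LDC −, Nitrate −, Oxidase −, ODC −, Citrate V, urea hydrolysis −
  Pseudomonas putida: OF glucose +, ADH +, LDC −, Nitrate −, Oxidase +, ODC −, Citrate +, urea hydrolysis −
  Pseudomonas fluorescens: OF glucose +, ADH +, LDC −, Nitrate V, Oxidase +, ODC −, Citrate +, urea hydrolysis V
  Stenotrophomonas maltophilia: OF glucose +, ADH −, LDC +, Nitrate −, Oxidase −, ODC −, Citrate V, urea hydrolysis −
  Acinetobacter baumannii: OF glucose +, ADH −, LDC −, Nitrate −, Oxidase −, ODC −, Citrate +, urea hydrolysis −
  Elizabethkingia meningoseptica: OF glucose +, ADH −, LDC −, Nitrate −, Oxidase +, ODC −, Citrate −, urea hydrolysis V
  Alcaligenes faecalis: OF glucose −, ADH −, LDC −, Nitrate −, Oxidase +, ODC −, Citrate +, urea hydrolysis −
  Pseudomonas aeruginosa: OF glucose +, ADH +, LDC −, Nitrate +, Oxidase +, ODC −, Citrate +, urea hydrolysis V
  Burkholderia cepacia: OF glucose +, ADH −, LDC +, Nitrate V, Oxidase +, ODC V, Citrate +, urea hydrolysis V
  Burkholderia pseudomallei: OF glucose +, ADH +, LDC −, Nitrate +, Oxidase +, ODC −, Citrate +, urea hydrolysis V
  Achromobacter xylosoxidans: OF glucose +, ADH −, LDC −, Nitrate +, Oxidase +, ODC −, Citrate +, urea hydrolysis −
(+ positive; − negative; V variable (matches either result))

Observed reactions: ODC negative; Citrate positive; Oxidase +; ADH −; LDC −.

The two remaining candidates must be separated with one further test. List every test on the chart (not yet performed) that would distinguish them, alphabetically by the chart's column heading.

Nitrate, OF glucose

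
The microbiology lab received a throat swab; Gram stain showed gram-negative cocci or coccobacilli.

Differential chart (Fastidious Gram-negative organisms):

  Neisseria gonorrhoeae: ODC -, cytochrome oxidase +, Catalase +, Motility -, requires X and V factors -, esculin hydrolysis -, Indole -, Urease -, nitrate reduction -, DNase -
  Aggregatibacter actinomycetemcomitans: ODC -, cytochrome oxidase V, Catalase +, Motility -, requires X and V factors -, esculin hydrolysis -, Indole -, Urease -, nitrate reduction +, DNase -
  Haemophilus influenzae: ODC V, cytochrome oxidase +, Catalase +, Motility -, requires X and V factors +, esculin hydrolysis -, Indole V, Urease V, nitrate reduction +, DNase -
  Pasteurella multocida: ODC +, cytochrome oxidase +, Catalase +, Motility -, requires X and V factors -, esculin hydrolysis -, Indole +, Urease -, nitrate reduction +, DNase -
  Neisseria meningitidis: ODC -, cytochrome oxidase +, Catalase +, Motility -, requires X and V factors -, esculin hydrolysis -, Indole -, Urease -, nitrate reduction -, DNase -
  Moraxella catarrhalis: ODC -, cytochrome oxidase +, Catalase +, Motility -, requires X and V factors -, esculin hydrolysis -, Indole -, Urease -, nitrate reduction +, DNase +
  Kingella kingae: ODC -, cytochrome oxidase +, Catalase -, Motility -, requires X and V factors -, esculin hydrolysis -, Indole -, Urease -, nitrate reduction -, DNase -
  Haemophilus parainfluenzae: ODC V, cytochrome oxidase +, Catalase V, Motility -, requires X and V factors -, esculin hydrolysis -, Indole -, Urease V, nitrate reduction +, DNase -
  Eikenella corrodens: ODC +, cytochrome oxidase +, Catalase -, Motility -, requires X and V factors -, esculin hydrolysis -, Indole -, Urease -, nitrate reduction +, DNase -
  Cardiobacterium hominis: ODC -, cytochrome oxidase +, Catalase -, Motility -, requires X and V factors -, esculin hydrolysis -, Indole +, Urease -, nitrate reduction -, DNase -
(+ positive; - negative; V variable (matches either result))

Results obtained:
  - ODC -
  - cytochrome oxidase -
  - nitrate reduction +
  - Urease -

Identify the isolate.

Aggregatibacter actinomycetemcomitans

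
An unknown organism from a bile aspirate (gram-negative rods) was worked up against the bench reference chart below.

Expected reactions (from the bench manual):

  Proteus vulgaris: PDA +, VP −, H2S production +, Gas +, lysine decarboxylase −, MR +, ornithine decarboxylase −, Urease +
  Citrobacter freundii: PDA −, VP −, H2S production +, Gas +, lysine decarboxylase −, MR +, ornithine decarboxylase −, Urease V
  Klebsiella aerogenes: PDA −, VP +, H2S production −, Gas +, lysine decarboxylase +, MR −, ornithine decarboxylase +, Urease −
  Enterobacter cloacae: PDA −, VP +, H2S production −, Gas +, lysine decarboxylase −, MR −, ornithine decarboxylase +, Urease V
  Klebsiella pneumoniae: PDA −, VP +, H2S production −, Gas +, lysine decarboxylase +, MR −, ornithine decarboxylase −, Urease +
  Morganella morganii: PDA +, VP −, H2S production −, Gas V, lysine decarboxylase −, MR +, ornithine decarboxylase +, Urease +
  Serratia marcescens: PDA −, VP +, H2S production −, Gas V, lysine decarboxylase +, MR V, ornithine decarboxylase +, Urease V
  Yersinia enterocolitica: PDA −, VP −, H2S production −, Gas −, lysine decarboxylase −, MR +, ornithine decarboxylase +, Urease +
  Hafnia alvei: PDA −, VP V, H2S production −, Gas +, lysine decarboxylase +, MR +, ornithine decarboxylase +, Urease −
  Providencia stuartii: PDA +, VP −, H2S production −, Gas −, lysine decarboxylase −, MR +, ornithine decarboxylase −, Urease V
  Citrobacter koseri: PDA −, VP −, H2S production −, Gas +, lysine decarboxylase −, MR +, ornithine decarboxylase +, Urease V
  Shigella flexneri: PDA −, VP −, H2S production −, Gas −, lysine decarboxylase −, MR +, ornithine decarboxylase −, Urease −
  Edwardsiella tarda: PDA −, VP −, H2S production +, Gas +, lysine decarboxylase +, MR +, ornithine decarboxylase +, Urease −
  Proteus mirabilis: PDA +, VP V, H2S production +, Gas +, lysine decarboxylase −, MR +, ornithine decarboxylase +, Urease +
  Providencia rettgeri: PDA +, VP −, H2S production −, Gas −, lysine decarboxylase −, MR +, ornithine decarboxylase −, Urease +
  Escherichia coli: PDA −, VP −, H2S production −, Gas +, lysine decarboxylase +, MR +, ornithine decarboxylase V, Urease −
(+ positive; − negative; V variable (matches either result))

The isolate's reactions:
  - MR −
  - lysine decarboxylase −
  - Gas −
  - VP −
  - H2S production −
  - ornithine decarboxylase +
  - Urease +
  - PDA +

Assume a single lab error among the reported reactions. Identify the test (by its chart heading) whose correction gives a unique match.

As reported, no row in the chart matches all 8 reactions.
Reversing Urease → still no organism matches.
Reversing VP → still no organism matches.
Reversing Gas → still no organism matches.
Reversing MR (to +) → unique match: Morganella morganii.
Reversing PDA → still no organism matches.
Reversing lysine decarboxylase → still no organism matches.
Reversing ornithine decarboxylase → still no organism matches.
Reversing H2S production → still no organism matches.

MR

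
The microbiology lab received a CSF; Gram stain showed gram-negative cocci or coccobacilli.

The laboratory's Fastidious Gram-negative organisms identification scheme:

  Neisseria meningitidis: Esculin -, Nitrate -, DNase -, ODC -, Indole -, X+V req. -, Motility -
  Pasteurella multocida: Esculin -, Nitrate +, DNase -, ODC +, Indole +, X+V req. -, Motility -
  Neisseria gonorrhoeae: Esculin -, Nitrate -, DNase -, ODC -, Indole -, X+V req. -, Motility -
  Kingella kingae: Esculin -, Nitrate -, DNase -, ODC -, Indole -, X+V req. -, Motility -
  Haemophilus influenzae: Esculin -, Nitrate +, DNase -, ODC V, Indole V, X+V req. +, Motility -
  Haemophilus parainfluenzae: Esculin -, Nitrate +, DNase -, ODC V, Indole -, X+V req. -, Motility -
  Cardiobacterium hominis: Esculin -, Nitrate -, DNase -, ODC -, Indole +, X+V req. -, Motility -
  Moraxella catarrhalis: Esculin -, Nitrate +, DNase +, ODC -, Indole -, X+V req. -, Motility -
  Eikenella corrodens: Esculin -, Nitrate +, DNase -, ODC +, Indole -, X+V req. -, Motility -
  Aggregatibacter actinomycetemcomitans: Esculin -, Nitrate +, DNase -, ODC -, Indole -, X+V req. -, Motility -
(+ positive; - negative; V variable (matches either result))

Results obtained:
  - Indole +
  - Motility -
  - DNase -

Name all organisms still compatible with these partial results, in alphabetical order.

Cardiobacterium hominis, Haemophilus influenzae, Pasteurella multocida

Indole +: excludes 7 organisms — 3 left.
DNase -: all 3 remaining candidates are consistent.
Motility -: all 3 remaining candidates are consistent.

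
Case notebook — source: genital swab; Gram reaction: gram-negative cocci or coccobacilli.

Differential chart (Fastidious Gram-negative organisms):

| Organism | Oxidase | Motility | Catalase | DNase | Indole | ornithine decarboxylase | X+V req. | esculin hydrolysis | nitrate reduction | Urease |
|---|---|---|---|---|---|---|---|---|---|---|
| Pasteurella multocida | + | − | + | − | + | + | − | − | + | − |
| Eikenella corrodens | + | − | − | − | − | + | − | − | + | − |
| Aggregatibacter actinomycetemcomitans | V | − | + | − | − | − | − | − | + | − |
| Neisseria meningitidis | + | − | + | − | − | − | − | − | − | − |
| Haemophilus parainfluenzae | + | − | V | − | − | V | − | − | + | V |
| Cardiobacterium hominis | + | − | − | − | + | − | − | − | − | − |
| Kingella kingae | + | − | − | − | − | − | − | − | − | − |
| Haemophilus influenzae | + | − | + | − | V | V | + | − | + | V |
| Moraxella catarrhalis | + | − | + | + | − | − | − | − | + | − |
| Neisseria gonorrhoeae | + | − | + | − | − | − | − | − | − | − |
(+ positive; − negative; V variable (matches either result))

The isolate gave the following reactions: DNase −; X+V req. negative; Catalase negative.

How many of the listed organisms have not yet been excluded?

Catalase −: excludes 6 organisms — 4 left.
X+V req. −: all 4 remaining candidates are consistent.
DNase −: all 4 remaining candidates are consistent.
Still consistent: Cardiobacterium hominis, Eikenella corrodens, Haemophilus parainfluenzae, Kingella kingae.

4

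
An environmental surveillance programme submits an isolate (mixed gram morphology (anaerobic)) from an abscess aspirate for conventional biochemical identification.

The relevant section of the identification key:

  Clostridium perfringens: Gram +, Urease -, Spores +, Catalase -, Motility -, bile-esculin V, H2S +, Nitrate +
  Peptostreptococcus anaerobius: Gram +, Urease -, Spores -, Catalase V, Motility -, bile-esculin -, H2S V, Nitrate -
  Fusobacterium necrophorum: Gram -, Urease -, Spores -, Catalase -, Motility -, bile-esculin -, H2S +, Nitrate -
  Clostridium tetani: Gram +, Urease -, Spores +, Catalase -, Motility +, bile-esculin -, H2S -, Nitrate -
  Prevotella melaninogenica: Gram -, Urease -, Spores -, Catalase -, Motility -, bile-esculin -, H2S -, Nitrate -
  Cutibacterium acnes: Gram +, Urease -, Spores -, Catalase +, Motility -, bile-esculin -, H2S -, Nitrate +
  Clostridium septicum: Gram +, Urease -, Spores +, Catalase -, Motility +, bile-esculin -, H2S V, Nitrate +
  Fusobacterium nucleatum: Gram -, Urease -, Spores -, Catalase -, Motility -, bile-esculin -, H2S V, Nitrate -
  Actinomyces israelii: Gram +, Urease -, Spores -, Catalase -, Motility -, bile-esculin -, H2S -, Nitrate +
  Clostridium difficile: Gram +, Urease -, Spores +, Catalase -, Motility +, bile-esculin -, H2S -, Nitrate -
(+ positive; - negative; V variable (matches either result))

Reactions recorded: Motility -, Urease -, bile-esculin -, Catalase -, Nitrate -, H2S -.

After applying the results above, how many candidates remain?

3

Nitrate -: excludes Clostridium perfringens, Cutibacterium acnes, Clostridium septicum, Actinomyces israelii — 6 left.
H2S -: excludes Fusobacterium necrophorum — 5 left.
bile-esculin -: all 5 remaining candidates are consistent.
Urease -: all 5 remaining candidates are consistent.
Catalase -: all 5 remaining candidates are consistent.
Motility -: excludes Clostridium tetani, Clostridium difficile — 3 left.
Still consistent: Fusobacterium nucleatum, Peptostreptococcus anaerobius, Prevotella melaninogenica.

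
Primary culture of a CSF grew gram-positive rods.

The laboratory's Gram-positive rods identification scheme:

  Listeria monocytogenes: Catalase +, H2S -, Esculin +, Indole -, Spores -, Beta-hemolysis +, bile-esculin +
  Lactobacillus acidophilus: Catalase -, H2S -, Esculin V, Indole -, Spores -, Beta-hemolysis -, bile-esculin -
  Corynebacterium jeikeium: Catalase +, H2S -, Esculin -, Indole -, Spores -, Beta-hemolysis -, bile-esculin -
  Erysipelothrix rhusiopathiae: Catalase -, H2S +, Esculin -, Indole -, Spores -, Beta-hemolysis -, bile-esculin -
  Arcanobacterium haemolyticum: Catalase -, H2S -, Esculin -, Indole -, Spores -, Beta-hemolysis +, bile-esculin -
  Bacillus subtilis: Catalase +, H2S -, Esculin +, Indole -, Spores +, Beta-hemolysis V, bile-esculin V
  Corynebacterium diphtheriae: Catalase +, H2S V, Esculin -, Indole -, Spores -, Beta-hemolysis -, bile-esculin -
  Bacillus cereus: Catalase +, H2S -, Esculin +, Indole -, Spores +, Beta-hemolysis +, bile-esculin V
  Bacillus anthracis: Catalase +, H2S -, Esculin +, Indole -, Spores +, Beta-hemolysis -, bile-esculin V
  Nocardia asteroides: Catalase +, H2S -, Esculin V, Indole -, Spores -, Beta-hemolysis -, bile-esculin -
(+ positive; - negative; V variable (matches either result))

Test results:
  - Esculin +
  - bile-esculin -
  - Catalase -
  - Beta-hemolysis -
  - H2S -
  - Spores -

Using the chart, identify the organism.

bile-esculin -: excludes Listeria monocytogenes — 9 left.
Spores -: excludes Bacillus subtilis, Bacillus cereus, Bacillus anthracis — 6 left.
H2S -: excludes Erysipelothrix rhusiopathiae — 5 left.
Catalase -: excludes Corynebacterium jeikeium, Corynebacterium diphtheriae, Nocardia asteroides — 2 left.
Esculin +: excludes Arcanobacterium haemolyticum — 1 left.
Beta-hemolysis -: the one remaining candidate is consistent.

Lactobacillus acidophilus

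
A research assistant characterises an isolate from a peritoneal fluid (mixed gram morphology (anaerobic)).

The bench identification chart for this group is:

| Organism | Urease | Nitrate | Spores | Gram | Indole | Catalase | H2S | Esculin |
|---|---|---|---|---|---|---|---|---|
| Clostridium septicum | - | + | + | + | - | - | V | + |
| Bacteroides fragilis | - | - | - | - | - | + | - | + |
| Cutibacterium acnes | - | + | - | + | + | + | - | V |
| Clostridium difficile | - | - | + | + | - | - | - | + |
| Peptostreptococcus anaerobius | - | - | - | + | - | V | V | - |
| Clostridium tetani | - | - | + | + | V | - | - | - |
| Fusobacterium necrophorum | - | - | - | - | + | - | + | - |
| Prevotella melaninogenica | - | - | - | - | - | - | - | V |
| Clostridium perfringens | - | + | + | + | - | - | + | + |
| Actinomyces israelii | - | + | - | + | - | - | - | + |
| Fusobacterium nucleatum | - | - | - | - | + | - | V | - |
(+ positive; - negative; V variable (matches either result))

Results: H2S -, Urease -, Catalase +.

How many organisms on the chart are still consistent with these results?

3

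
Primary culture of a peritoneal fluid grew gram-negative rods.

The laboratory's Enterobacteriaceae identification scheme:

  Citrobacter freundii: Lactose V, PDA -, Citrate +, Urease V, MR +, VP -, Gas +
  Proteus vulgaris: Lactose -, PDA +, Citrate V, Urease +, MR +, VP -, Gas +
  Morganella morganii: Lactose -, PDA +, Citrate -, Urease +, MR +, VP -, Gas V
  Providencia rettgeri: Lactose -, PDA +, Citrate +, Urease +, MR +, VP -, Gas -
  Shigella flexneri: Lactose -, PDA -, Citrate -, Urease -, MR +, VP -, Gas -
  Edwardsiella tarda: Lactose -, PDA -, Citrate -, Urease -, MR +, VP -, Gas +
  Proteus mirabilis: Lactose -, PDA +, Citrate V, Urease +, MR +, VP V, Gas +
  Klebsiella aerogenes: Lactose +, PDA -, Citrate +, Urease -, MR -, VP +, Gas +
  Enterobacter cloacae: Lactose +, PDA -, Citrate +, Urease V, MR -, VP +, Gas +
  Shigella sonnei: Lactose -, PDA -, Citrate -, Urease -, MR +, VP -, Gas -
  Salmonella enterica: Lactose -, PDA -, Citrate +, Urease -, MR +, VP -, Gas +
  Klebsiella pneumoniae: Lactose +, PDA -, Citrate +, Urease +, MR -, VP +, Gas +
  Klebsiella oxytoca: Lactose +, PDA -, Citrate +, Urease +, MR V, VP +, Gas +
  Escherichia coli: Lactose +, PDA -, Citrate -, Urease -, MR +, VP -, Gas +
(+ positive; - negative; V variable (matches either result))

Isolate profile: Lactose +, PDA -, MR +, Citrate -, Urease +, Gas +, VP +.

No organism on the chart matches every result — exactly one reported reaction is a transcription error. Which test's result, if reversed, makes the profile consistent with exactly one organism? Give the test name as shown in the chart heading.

As reported, no row in the chart matches all 7 reactions.
Reversing MR → still no organism matches.
Reversing PDA → still no organism matches.
Reversing Gas → still no organism matches.
Reversing Citrate (to +) → unique match: Klebsiella oxytoca.
Reversing VP → still no organism matches.
Reversing Lactose → still no organism matches.
Reversing Urease → still no organism matches.

Citrate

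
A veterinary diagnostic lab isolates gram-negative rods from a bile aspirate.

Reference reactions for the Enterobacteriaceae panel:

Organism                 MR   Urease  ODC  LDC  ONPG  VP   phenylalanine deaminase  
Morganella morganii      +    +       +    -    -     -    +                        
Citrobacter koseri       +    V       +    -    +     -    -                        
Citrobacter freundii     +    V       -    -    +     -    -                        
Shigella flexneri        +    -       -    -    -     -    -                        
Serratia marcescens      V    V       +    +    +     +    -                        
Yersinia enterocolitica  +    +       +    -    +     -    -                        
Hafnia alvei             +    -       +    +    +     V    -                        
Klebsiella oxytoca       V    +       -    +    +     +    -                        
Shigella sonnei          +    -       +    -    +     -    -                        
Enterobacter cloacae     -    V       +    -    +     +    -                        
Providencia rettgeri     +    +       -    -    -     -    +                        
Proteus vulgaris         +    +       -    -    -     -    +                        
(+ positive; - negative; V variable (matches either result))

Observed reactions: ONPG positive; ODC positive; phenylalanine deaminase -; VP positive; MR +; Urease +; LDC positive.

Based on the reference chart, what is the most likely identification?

Serratia marcescens

phenylalanine deaminase -: excludes Morganella morganii, Providencia rettgeri, Proteus vulgaris — 9 left.
Urease +: excludes Shigella flexneri, Hafnia alvei, Shigella sonnei — 6 left.
ODC +: excludes Citrobacter freundii, Klebsiella oxytoca — 4 left.
VP +: excludes Citrobacter koseri, Yersinia enterocolitica — 2 left.
MR +: excludes Enterobacter cloacae — 1 left.
ONPG +: the one remaining candidate is consistent.
LDC +: the one remaining candidate is consistent.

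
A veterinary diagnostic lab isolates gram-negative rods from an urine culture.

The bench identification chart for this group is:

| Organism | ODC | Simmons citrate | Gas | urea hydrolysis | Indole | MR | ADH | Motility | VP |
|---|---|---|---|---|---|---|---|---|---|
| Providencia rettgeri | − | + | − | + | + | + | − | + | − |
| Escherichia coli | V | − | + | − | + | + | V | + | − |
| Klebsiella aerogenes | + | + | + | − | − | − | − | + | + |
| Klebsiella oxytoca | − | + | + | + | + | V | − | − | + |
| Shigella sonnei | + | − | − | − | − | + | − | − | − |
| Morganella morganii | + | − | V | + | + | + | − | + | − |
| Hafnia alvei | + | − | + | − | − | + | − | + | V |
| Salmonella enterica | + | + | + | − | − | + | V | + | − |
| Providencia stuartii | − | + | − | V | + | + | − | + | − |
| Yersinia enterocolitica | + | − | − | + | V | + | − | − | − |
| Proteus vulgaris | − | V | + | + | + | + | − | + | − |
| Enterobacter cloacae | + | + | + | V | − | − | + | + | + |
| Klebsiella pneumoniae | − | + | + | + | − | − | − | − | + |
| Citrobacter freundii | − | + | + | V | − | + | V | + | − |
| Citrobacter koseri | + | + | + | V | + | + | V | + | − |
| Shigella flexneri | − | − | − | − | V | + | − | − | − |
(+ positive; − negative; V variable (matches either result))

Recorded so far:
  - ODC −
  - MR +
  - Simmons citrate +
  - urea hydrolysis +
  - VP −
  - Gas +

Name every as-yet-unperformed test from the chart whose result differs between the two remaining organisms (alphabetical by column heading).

Indole

ODC −: excludes 8 organisms — 8 left.
Simmons citrate +: excludes Escherichia coli, Shigella flexneri — 6 left.
MR +: excludes Klebsiella pneumoniae — 5 left.
VP −: excludes Klebsiella oxytoca — 4 left.
urea hydrolysis +: all 4 remaining candidates are consistent.
Gas +: excludes Providencia rettgeri, Providencia stuartii — 2 left.
Two candidates remain: Citrobacter freundii and Proteus vulgaris.
  Indole: Citrobacter freundii −, Proteus vulgaris + — discriminates.
  ADH: V vs − — variable for at least one, does not separate.
  Motility: + vs + — same for both, does not separate.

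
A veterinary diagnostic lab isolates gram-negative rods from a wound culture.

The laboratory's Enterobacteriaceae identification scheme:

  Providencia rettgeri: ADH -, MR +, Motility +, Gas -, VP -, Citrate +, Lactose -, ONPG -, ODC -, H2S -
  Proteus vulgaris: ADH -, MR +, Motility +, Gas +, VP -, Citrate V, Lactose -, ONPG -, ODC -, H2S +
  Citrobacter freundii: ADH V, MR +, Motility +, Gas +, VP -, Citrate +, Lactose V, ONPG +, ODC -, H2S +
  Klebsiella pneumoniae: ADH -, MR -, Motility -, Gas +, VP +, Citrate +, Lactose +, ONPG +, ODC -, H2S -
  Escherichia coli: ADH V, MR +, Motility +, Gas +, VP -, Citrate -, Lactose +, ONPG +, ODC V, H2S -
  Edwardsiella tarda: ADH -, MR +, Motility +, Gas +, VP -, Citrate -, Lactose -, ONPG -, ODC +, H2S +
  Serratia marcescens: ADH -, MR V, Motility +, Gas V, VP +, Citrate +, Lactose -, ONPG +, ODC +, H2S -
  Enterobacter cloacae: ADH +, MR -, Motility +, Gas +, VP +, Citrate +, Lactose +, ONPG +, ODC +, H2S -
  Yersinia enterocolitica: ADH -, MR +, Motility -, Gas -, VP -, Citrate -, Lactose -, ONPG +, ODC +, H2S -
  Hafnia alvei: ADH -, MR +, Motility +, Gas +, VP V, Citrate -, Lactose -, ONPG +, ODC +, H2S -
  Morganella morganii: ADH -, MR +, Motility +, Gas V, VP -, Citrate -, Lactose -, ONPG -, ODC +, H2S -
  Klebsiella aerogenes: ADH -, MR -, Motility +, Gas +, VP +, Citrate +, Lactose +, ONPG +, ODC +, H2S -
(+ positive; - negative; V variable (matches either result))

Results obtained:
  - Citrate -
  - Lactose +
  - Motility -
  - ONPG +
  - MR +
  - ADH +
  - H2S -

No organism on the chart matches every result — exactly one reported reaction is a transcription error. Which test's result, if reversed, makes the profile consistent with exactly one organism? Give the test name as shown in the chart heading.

Motility

As reported, no row in the chart matches all 7 reactions.
Reversing ONPG → still no organism matches.
Reversing Lactose → still no organism matches.
Reversing H2S → still no organism matches.
Reversing Citrate → still no organism matches.
Reversing MR → still no organism matches.
Reversing Motility (to +) → unique match: Escherichia coli.
Reversing ADH → still no organism matches.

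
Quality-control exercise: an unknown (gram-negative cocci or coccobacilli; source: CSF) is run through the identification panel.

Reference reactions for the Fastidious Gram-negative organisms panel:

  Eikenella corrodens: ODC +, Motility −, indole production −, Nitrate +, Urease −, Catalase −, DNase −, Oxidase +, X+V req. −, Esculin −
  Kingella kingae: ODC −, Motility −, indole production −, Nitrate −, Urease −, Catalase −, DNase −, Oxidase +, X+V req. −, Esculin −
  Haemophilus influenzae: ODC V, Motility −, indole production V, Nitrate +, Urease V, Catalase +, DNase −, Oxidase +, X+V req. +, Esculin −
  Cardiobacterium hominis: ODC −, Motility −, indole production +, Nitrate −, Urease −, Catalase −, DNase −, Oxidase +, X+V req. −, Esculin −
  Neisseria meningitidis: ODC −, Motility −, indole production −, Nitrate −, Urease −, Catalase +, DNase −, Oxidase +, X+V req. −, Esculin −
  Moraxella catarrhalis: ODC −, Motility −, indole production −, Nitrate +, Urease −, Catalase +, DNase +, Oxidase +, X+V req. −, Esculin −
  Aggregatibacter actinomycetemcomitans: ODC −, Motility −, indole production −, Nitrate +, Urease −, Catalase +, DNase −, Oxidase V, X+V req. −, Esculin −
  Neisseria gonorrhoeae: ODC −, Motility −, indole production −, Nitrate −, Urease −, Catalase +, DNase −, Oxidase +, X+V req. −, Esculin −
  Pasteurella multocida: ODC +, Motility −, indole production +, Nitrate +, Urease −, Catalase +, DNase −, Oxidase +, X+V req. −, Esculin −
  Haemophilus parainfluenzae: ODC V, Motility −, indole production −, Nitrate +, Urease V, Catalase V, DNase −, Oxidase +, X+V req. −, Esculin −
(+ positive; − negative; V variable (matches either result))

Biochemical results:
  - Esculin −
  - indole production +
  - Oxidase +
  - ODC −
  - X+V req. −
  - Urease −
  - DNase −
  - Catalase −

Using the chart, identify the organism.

Cardiobacterium hominis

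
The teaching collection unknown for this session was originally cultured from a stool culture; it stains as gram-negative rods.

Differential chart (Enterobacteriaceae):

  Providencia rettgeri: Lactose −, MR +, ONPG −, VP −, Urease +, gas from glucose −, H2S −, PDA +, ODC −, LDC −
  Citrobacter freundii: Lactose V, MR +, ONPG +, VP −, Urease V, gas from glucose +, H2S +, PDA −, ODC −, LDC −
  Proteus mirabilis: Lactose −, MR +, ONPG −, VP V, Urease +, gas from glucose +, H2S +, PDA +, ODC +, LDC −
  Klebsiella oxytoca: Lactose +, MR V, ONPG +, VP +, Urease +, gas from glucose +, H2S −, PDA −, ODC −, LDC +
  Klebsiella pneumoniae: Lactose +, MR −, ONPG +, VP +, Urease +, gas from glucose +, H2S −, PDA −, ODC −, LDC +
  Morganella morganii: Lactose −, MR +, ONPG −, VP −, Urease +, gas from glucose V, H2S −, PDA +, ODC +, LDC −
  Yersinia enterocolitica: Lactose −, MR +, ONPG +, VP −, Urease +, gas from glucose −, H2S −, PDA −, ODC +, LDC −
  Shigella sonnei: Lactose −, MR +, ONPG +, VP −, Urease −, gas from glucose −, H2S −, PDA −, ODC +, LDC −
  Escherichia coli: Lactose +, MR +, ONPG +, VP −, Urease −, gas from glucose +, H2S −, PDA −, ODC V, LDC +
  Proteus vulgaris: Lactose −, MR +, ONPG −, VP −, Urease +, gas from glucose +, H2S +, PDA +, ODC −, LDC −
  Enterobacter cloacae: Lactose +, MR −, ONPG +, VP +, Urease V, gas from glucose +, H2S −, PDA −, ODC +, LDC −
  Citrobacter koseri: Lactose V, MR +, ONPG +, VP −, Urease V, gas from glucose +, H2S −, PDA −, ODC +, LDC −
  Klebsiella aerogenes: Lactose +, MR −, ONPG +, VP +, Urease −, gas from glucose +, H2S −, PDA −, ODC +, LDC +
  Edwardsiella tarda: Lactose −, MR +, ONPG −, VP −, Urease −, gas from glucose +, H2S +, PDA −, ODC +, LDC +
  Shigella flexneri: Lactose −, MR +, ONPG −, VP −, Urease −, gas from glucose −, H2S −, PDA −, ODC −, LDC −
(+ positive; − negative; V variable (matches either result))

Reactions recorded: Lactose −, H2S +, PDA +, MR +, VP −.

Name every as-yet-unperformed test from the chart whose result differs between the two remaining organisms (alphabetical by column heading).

MR +: excludes Klebsiella pneumoniae, Enterobacter cloacae, Klebsiella aerogenes — 12 left.
PDA +: excludes 8 organisms — 4 left.
VP −: all 4 remaining candidates are consistent.
Lactose −: all 4 remaining candidates are consistent.
H2S +: excludes Providencia rettgeri, Morganella morganii — 2 left.
Two candidates remain: Proteus mirabilis and Proteus vulgaris.
  ONPG: − vs − — same for both, does not separate.
  Urease: + vs + — same for both, does not separate.
  gas from glucose: + vs + — same for both, does not separate.
  ODC: Proteus mirabilis +, Proteus vulgaris − — discriminates.
  LDC: − vs − — same for both, does not separate.

ODC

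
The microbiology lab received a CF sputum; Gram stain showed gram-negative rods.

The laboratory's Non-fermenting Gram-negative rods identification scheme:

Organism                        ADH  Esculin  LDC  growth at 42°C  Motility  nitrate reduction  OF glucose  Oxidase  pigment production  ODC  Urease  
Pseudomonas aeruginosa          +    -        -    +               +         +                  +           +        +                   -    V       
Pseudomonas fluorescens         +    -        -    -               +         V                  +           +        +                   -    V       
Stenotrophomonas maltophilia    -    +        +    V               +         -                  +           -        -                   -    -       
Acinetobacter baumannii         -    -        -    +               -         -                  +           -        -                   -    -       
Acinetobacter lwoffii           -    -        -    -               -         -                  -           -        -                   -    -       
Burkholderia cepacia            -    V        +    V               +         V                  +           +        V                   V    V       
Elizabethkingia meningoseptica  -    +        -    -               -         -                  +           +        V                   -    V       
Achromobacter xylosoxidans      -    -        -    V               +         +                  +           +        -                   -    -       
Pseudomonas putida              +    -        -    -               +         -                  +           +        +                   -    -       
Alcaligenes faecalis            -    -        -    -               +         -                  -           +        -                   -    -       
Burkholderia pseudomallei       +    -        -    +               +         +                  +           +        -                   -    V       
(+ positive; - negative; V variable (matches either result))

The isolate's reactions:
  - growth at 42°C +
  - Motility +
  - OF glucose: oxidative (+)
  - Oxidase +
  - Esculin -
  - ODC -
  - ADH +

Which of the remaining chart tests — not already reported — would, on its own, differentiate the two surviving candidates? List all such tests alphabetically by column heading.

pigment production

growth at 42°C +: excludes 5 organisms — 6 left.
Oxidase +: excludes Stenotrophomonas maltophilia, Acinetobacter baumannii — 4 left.
Motility +: all 4 remaining candidates are consistent.
OF glucose +: all 4 remaining candidates are consistent.
Esculin -: all 4 remaining candidates are consistent.
ODC -: all 4 remaining candidates are consistent.
ADH +: excludes Burkholderia cepacia, Achromobacter xylosoxidans — 2 left.
Two candidates remain: Burkholderia pseudomallei and Pseudomonas aeruginosa.
  LDC: - vs - — same for both, does not separate.
  nitrate reduction: + vs + — same for both, does not separate.
  pigment production: Burkholderia pseudomallei -, Pseudomonas aeruginosa + — discriminates.
  Urease: V vs V — variable for at least one, does not separate.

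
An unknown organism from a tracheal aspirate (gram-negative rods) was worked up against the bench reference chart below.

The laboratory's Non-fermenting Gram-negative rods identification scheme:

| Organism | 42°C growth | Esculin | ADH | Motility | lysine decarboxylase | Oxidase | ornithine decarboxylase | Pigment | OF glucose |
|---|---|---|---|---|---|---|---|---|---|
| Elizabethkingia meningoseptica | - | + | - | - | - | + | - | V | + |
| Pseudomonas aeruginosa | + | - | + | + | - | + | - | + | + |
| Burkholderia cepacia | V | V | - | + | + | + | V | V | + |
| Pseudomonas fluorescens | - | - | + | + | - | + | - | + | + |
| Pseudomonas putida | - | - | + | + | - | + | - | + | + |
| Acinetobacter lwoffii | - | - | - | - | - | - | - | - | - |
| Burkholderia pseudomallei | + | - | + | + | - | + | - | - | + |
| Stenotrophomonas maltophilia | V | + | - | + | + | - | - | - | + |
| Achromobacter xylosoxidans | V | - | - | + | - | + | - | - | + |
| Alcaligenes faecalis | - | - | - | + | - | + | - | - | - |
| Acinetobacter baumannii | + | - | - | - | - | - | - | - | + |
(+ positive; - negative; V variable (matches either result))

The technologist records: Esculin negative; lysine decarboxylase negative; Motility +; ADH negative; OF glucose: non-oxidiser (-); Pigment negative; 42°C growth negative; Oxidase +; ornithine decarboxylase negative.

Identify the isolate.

Alcaligenes faecalis

OF glucose -: excludes 9 organisms — 2 left.
Motility +: excludes Acinetobacter lwoffii — 1 left.
Pigment -: the one remaining candidate is consistent.
Oxidase +: the one remaining candidate is consistent.
42°C growth -: the one remaining candidate is consistent.
ADH -: the one remaining candidate is consistent.
ornithine decarboxylase -: the one remaining candidate is consistent.
lysine decarboxylase -: the one remaining candidate is consistent.
Esculin -: the one remaining candidate is consistent.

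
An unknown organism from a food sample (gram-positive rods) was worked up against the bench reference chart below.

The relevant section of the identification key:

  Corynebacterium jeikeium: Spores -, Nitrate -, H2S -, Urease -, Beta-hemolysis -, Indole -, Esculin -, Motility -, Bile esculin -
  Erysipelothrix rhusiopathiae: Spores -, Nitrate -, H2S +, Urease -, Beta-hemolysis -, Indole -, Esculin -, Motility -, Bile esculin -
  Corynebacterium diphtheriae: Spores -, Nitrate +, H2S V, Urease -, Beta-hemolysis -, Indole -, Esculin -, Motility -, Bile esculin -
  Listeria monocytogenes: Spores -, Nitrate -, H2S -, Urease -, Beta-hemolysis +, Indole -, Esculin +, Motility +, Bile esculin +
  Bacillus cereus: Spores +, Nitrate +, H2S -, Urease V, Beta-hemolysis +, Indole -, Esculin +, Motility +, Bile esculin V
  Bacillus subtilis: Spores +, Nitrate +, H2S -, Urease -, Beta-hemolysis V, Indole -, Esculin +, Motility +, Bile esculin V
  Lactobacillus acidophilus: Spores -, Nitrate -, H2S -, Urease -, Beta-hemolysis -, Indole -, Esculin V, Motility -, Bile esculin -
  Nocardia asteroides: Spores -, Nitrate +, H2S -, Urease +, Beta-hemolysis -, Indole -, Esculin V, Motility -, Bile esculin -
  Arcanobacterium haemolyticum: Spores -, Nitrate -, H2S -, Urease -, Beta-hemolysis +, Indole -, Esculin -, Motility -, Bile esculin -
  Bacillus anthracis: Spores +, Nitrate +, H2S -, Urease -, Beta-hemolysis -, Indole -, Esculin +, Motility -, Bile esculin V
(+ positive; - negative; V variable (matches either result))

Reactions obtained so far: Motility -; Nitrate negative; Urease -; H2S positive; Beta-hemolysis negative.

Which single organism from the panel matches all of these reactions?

Urease -: excludes Nocardia asteroides — 9 left.
Beta-hemolysis -: excludes Listeria monocytogenes, Bacillus cereus, Arcanobacterium haemolyticum — 6 left.
Motility -: excludes Bacillus subtilis — 5 left.
H2S +: excludes Corynebacterium jeikeium, Lactobacillus acidophilus, Bacillus anthracis — 2 left.
Nitrate -: excludes Corynebacterium diphtheriae — 1 left.

Erysipelothrix rhusiopathiae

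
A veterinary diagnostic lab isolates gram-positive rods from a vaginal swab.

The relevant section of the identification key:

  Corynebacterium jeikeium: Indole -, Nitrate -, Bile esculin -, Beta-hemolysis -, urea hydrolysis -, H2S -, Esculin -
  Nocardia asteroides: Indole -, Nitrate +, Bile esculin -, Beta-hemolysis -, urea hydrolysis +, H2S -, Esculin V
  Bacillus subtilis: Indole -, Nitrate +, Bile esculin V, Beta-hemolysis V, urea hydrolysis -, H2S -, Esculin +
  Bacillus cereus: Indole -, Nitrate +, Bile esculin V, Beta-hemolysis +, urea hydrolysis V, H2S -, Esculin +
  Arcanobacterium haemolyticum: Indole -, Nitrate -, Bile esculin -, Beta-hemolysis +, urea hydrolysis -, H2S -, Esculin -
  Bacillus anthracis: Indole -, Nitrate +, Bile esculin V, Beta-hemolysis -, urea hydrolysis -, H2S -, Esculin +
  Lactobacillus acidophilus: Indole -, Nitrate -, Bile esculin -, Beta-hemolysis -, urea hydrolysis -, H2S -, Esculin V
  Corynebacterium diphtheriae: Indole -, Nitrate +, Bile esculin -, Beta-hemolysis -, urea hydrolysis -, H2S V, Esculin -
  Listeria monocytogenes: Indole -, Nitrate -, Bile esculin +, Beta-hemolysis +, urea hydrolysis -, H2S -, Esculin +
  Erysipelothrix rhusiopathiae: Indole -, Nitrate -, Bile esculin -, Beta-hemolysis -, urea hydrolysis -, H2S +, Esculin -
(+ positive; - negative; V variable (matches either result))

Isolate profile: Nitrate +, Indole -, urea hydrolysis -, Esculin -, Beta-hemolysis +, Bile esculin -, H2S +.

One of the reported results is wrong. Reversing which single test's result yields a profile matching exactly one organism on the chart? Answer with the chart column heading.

As reported, no row in the chart matches all 7 reactions.
Reversing Esculin → still no organism matches.
Reversing Indole → still no organism matches.
Reversing Nitrate → still no organism matches.
Reversing urea hydrolysis → still no organism matches.
Reversing Bile esculin → still no organism matches.
Reversing H2S → still no organism matches.
Reversing Beta-hemolysis (to -) → unique match: Corynebacterium diphtheriae.

Beta-hemolysis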